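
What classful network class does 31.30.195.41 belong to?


First octet: 31
Binary: 00011111
0xxxxxxx -> Class A (1-126)
Class A, default mask 255.0.0.0 (/8)


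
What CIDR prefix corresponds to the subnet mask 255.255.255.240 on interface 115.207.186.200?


Binary: 11111111.11111111.11111111.11110000
Count leading 1s
Prefix: /28


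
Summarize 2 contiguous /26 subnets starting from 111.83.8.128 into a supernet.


Original prefix: /26
Number of subnets: 2 = 2^1
New prefix = 26 - 1 = 25
Supernet: 111.83.8.128/25


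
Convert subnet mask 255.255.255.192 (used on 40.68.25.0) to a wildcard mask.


Subnet mask: 255.255.255.192
Wildcard = 255.255.255.255 - subnet mask
255 - 255 = 0
255 - 255 = 0
255 - 255 = 0
255 - 192 = 63
Wildcard: 0.0.0.63


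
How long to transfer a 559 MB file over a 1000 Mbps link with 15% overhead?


Effective throughput = 1000 * (1 - 15/100) = 850 Mbps
File size in Mb = 559 * 8 = 4472 Mb
Time = 4472 / 850
Time = 5.2612 seconds


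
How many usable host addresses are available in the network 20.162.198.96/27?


Host bits = 32 - 27 = 5
Total addresses = 2^5 = 32
Usable = total - 2 (network and broadcast)
Usable hosts: 30


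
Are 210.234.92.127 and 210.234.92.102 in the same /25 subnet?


Mask: 255.255.255.128
210.234.92.127 AND mask = 210.234.92.0
210.234.92.102 AND mask = 210.234.92.0
Yes, same subnet (210.234.92.0)


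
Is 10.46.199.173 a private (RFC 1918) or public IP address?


RFC 1918 private ranges:
  10.0.0.0/8 (10.0.0.0 - 10.255.255.255)
  172.16.0.0/12 (172.16.0.0 - 172.31.255.255)
  192.168.0.0/16 (192.168.0.0 - 192.168.255.255)
Private (in 10.0.0.0/8)


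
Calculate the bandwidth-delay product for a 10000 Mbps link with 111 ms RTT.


BDP = bandwidth * RTT
= 10000 Mbps * 111 ms
= 10000 * 1e6 * 111 / 1000 bits
= 1110000000 bits
= 138750000 bytes
= 135498.0469 KB
BDP = 1110000000 bits (138750000 bytes)


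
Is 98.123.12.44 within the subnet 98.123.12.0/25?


Subnet network: 98.123.12.0
Test IP AND mask: 98.123.12.0
Yes, 98.123.12.44 is in 98.123.12.0/25


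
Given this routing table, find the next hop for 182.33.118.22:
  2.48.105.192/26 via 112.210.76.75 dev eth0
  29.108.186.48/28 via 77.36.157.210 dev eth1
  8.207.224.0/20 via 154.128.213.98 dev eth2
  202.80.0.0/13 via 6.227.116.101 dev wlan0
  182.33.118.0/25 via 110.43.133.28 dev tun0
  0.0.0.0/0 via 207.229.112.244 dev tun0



Longest prefix match for 182.33.118.22:
  /26 2.48.105.192: no
  /28 29.108.186.48: no
  /20 8.207.224.0: no
  /13 202.80.0.0: no
  /25 182.33.118.0: MATCH
  /0 0.0.0.0: MATCH
Selected: next-hop 110.43.133.28 via tun0 (matched /25)


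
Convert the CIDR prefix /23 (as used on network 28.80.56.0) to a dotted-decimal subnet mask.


/23 means 23 network bits, 9 host bits
Binary: 11111111111111111111111000000000
Mask: 255.255.254.0


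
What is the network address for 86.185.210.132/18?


IP:   01010110.10111001.11010010.10000100
Mask: 11111111.11111111.11000000.00000000
AND operation:
Net:  01010110.10111001.11000000.00000000
Network: 86.185.192.0/18


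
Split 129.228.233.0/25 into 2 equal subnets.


New prefix = 25 + 1 = 26
Each subnet has 64 addresses
  129.228.233.0/26
  129.228.233.64/26
Subnets: 129.228.233.0/26, 129.228.233.64/26


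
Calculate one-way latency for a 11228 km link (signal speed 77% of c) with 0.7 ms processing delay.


Speed = 0.77 * 3e5 km/s = 231000 km/s
Propagation delay = 11228 / 231000 = 0.0486 s = 48.6061 ms
Processing delay = 0.7 ms
Total one-way latency = 49.3061 ms


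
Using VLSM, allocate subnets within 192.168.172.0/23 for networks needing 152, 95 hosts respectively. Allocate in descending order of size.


152 hosts -> /24 (254 usable): 192.168.172.0/24
95 hosts -> /25 (126 usable): 192.168.173.0/25
Allocation: 192.168.172.0/24 (152 hosts, 254 usable); 192.168.173.0/25 (95 hosts, 126 usable)


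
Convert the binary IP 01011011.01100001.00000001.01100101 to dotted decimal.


01011011 = 91
01100001 = 97
00000001 = 1
01100101 = 101
IP: 91.97.1.101


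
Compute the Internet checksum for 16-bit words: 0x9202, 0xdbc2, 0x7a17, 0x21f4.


Sum all words (with carry folding):
+ 0x9202 = 0x9202
+ 0xdbc2 = 0x6dc5
+ 0x7a17 = 0xe7dc
+ 0x21f4 = 0x09d1
One's complement: ~0x09d1
Checksum = 0xf62e


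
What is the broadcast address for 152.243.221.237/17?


Network: 152.243.128.0/17
Host bits = 15
Set all host bits to 1:
Broadcast: 152.243.255.255


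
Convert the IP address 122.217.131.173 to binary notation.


122 = 01111010
217 = 11011001
131 = 10000011
173 = 10101101
Binary: 01111010.11011001.10000011.10101101


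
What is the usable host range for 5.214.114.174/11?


Network: 5.192.0.0
Broadcast: 5.223.255.255
First usable = network + 1
Last usable = broadcast - 1
Range: 5.192.0.1 to 5.223.255.254


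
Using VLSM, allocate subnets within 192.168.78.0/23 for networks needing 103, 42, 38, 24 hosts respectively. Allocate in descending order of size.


103 hosts -> /25 (126 usable): 192.168.78.0/25
42 hosts -> /26 (62 usable): 192.168.78.128/26
38 hosts -> /26 (62 usable): 192.168.78.192/26
24 hosts -> /27 (30 usable): 192.168.79.0/27
Allocation: 192.168.78.0/25 (103 hosts, 126 usable); 192.168.78.128/26 (42 hosts, 62 usable); 192.168.78.192/26 (38 hosts, 62 usable); 192.168.79.0/27 (24 hosts, 30 usable)


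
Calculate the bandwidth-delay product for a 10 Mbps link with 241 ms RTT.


BDP = bandwidth * RTT
= 10 Mbps * 241 ms
= 10 * 1e6 * 241 / 1000 bits
= 2410000 bits
= 301250 bytes
= 294.1895 KB
BDP = 2410000 bits (301250 bytes)


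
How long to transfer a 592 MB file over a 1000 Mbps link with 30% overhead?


Effective throughput = 1000 * (1 - 30/100) = 700 Mbps
File size in Mb = 592 * 8 = 4736 Mb
Time = 4736 / 700
Time = 6.7657 seconds


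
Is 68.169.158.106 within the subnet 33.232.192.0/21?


Subnet network: 33.232.192.0
Test IP AND mask: 68.169.152.0
No, 68.169.158.106 is not in 33.232.192.0/21


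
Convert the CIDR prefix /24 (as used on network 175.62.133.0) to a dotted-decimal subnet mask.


/24 means 24 network bits, 8 host bits
Binary: 11111111111111111111111100000000
Mask: 255.255.255.0


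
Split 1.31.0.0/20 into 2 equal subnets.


New prefix = 20 + 1 = 21
Each subnet has 2048 addresses
  1.31.0.0/21
  1.31.8.0/21
Subnets: 1.31.0.0/21, 1.31.8.0/21


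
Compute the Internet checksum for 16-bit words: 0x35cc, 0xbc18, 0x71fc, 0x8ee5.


Sum all words (with carry folding):
+ 0x35cc = 0x35cc
+ 0xbc18 = 0xf1e4
+ 0x71fc = 0x63e1
+ 0x8ee5 = 0xf2c6
One's complement: ~0xf2c6
Checksum = 0x0d39


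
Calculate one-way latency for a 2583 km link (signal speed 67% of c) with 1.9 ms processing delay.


Speed = 0.67 * 3e5 km/s = 201000 km/s
Propagation delay = 2583 / 201000 = 0.0129 s = 12.8507 ms
Processing delay = 1.9 ms
Total one-way latency = 14.7507 ms


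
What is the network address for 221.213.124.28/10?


IP:   11011101.11010101.01111100.00011100
Mask: 11111111.11000000.00000000.00000000
AND operation:
Net:  11011101.11000000.00000000.00000000
Network: 221.192.0.0/10


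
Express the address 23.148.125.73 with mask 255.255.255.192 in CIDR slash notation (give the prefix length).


Binary: 11111111.11111111.11111111.11000000
Count leading 1s
Prefix: /26


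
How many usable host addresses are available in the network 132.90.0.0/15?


Host bits = 32 - 15 = 17
Total addresses = 2^17 = 131072
Usable = total - 2 (network and broadcast)
Usable hosts: 131070


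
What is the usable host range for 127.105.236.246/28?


Network: 127.105.236.240
Broadcast: 127.105.236.255
First usable = network + 1
Last usable = broadcast - 1
Range: 127.105.236.241 to 127.105.236.254


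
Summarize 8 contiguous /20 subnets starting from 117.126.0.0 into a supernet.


Original prefix: /20
Number of subnets: 8 = 2^3
New prefix = 20 - 3 = 17
Supernet: 117.126.0.0/17


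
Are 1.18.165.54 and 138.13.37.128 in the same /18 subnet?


Mask: 255.255.192.0
1.18.165.54 AND mask = 1.18.128.0
138.13.37.128 AND mask = 138.13.0.0
No, different subnets (1.18.128.0 vs 138.13.0.0)


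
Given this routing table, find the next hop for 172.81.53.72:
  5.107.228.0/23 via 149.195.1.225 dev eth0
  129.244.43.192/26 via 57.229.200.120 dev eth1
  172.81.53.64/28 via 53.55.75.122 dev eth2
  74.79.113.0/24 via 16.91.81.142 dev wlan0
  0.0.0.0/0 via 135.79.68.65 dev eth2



Longest prefix match for 172.81.53.72:
  /23 5.107.228.0: no
  /26 129.244.43.192: no
  /28 172.81.53.64: MATCH
  /24 74.79.113.0: no
  /0 0.0.0.0: MATCH
Selected: next-hop 53.55.75.122 via eth2 (matched /28)


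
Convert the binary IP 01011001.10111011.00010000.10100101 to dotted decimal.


01011001 = 89
10111011 = 187
00010000 = 16
10100101 = 165
IP: 89.187.16.165


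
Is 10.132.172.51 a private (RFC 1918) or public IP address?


RFC 1918 private ranges:
  10.0.0.0/8 (10.0.0.0 - 10.255.255.255)
  172.16.0.0/12 (172.16.0.0 - 172.31.255.255)
  192.168.0.0/16 (192.168.0.0 - 192.168.255.255)
Private (in 10.0.0.0/8)


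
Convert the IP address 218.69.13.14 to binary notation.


218 = 11011010
69 = 01000101
13 = 00001101
14 = 00001110
Binary: 11011010.01000101.00001101.00001110


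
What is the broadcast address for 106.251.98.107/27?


Network: 106.251.98.96/27
Host bits = 5
Set all host bits to 1:
Broadcast: 106.251.98.127


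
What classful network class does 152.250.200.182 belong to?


First octet: 152
Binary: 10011000
10xxxxxx -> Class B (128-191)
Class B, default mask 255.255.0.0 (/16)


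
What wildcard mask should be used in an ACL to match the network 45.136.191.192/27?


Subnet mask: 255.255.255.224
Wildcard = 255.255.255.255 - subnet mask
255 - 255 = 0
255 - 255 = 0
255 - 255 = 0
255 - 224 = 31
Wildcard: 0.0.0.31


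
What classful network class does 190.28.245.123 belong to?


First octet: 190
Binary: 10111110
10xxxxxx -> Class B (128-191)
Class B, default mask 255.255.0.0 (/16)


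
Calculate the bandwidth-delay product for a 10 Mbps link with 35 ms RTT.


BDP = bandwidth * RTT
= 10 Mbps * 35 ms
= 10 * 1e6 * 35 / 1000 bits
= 350000 bits
= 43750 bytes
= 42.7246 KB
BDP = 350000 bits (43750 bytes)


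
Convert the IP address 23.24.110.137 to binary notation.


23 = 00010111
24 = 00011000
110 = 01101110
137 = 10001001
Binary: 00010111.00011000.01101110.10001001


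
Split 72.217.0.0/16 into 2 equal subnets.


New prefix = 16 + 1 = 17
Each subnet has 32768 addresses
  72.217.0.0/17
  72.217.128.0/17
Subnets: 72.217.0.0/17, 72.217.128.0/17


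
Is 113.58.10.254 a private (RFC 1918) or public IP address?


RFC 1918 private ranges:
  10.0.0.0/8 (10.0.0.0 - 10.255.255.255)
  172.16.0.0/12 (172.16.0.0 - 172.31.255.255)
  192.168.0.0/16 (192.168.0.0 - 192.168.255.255)
Public (not in any RFC 1918 range)


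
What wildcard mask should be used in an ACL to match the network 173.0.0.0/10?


Subnet mask: 255.192.0.0
Wildcard = 255.255.255.255 - subnet mask
255 - 255 = 0
255 - 192 = 63
255 - 0 = 255
255 - 0 = 255
Wildcard: 0.63.255.255


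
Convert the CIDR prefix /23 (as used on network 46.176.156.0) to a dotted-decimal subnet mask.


/23 means 23 network bits, 9 host bits
Binary: 11111111111111111111111000000000
Mask: 255.255.254.0


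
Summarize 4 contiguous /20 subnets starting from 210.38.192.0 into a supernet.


Original prefix: /20
Number of subnets: 4 = 2^2
New prefix = 20 - 2 = 18
Supernet: 210.38.192.0/18


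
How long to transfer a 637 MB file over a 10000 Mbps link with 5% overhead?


Effective throughput = 10000 * (1 - 5/100) = 9500 Mbps
File size in Mb = 637 * 8 = 5096 Mb
Time = 5096 / 9500
Time = 0.5364 seconds


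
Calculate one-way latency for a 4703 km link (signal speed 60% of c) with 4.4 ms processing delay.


Speed = 0.6 * 3e5 km/s = 180000 km/s
Propagation delay = 4703 / 180000 = 0.0261 s = 26.1278 ms
Processing delay = 4.4 ms
Total one-way latency = 30.5278 ms


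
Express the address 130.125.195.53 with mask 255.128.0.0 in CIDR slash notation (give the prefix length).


Binary: 11111111.10000000.00000000.00000000
Count leading 1s
Prefix: /9


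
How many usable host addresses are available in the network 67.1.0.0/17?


Host bits = 32 - 17 = 15
Total addresses = 2^15 = 32768
Usable = total - 2 (network and broadcast)
Usable hosts: 32766


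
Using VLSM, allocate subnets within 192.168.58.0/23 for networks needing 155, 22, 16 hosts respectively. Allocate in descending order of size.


155 hosts -> /24 (254 usable): 192.168.58.0/24
22 hosts -> /27 (30 usable): 192.168.59.0/27
16 hosts -> /27 (30 usable): 192.168.59.32/27
Allocation: 192.168.58.0/24 (155 hosts, 254 usable); 192.168.59.0/27 (22 hosts, 30 usable); 192.168.59.32/27 (16 hosts, 30 usable)


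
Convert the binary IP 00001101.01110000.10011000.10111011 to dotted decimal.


00001101 = 13
01110000 = 112
10011000 = 152
10111011 = 187
IP: 13.112.152.187


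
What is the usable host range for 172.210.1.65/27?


Network: 172.210.1.64
Broadcast: 172.210.1.95
First usable = network + 1
Last usable = broadcast - 1
Range: 172.210.1.65 to 172.210.1.94


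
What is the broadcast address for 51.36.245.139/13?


Network: 51.32.0.0/13
Host bits = 19
Set all host bits to 1:
Broadcast: 51.39.255.255


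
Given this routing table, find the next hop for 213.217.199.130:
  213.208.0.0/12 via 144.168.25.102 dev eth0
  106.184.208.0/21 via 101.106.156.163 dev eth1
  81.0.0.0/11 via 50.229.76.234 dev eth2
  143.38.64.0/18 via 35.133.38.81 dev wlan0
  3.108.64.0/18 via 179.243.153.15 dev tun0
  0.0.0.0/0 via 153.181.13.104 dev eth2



Longest prefix match for 213.217.199.130:
  /12 213.208.0.0: MATCH
  /21 106.184.208.0: no
  /11 81.0.0.0: no
  /18 143.38.64.0: no
  /18 3.108.64.0: no
  /0 0.0.0.0: MATCH
Selected: next-hop 144.168.25.102 via eth0 (matched /12)


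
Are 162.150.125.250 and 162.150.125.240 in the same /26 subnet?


Mask: 255.255.255.192
162.150.125.250 AND mask = 162.150.125.192
162.150.125.240 AND mask = 162.150.125.192
Yes, same subnet (162.150.125.192)


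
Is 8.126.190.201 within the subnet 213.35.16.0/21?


Subnet network: 213.35.16.0
Test IP AND mask: 8.126.184.0
No, 8.126.190.201 is not in 213.35.16.0/21


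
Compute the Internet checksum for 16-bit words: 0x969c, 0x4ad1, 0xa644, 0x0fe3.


Sum all words (with carry folding):
+ 0x969c = 0x969c
+ 0x4ad1 = 0xe16d
+ 0xa644 = 0x87b2
+ 0x0fe3 = 0x9795
One's complement: ~0x9795
Checksum = 0x686a


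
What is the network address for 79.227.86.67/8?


IP:   01001111.11100011.01010110.01000011
Mask: 11111111.00000000.00000000.00000000
AND operation:
Net:  01001111.00000000.00000000.00000000
Network: 79.0.0.0/8


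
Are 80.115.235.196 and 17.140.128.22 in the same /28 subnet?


Mask: 255.255.255.240
80.115.235.196 AND mask = 80.115.235.192
17.140.128.22 AND mask = 17.140.128.16
No, different subnets (80.115.235.192 vs 17.140.128.16)


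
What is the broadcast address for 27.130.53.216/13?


Network: 27.128.0.0/13
Host bits = 19
Set all host bits to 1:
Broadcast: 27.135.255.255


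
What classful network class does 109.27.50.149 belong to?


First octet: 109
Binary: 01101101
0xxxxxxx -> Class A (1-126)
Class A, default mask 255.0.0.0 (/8)


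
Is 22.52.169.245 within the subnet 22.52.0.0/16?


Subnet network: 22.52.0.0
Test IP AND mask: 22.52.0.0
Yes, 22.52.169.245 is in 22.52.0.0/16


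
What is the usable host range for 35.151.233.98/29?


Network: 35.151.233.96
Broadcast: 35.151.233.103
First usable = network + 1
Last usable = broadcast - 1
Range: 35.151.233.97 to 35.151.233.102


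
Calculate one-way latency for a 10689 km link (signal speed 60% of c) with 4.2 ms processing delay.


Speed = 0.6 * 3e5 km/s = 180000 km/s
Propagation delay = 10689 / 180000 = 0.0594 s = 59.3833 ms
Processing delay = 4.2 ms
Total one-way latency = 63.5833 ms


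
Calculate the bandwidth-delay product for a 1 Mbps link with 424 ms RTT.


BDP = bandwidth * RTT
= 1 Mbps * 424 ms
= 1 * 1e6 * 424 / 1000 bits
= 424000 bits
= 53000 bytes
= 51.7578 KB
BDP = 424000 bits (53000 bytes)


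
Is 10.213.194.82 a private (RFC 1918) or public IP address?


RFC 1918 private ranges:
  10.0.0.0/8 (10.0.0.0 - 10.255.255.255)
  172.16.0.0/12 (172.16.0.0 - 172.31.255.255)
  192.168.0.0/16 (192.168.0.0 - 192.168.255.255)
Private (in 10.0.0.0/8)


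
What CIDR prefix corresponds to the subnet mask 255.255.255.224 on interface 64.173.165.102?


Binary: 11111111.11111111.11111111.11100000
Count leading 1s
Prefix: /27


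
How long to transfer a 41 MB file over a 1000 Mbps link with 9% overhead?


Effective throughput = 1000 * (1 - 9/100) = 910 Mbps
File size in Mb = 41 * 8 = 328 Mb
Time = 328 / 910
Time = 0.3604 seconds


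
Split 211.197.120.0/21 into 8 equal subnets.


New prefix = 21 + 3 = 24
Each subnet has 256 addresses
  211.197.120.0/24
  211.197.121.0/24
  211.197.122.0/24
  211.197.123.0/24
  211.197.124.0/24
  211.197.125.0/24
  211.197.126.0/24
  211.197.127.0/24
Subnets: 211.197.120.0/24, 211.197.121.0/24, 211.197.122.0/24, 211.197.123.0/24, 211.197.124.0/24, 211.197.125.0/24, 211.197.126.0/24, 211.197.127.0/24


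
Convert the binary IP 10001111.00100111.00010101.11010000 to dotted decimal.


10001111 = 143
00100111 = 39
00010101 = 21
11010000 = 208
IP: 143.39.21.208


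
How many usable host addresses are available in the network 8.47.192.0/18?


Host bits = 32 - 18 = 14
Total addresses = 2^14 = 16384
Usable = total - 2 (network and broadcast)
Usable hosts: 16382


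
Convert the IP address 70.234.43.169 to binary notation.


70 = 01000110
234 = 11101010
43 = 00101011
169 = 10101001
Binary: 01000110.11101010.00101011.10101001


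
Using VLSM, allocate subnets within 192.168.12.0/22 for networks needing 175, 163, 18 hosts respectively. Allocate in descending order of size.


175 hosts -> /24 (254 usable): 192.168.12.0/24
163 hosts -> /24 (254 usable): 192.168.13.0/24
18 hosts -> /27 (30 usable): 192.168.14.0/27
Allocation: 192.168.12.0/24 (175 hosts, 254 usable); 192.168.13.0/24 (163 hosts, 254 usable); 192.168.14.0/27 (18 hosts, 30 usable)


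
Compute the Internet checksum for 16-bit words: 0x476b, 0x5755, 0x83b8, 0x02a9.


Sum all words (with carry folding):
+ 0x476b = 0x476b
+ 0x5755 = 0x9ec0
+ 0x83b8 = 0x2279
+ 0x02a9 = 0x2522
One's complement: ~0x2522
Checksum = 0xdadd


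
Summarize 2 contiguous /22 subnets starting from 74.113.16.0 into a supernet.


Original prefix: /22
Number of subnets: 2 = 2^1
New prefix = 22 - 1 = 21
Supernet: 74.113.16.0/21


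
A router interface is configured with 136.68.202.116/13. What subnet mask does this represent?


/13 means 13 network bits, 19 host bits
Binary: 11111111111110000000000000000000
Mask: 255.248.0.0


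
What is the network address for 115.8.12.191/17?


IP:   01110011.00001000.00001100.10111111
Mask: 11111111.11111111.10000000.00000000
AND operation:
Net:  01110011.00001000.00000000.00000000
Network: 115.8.0.0/17


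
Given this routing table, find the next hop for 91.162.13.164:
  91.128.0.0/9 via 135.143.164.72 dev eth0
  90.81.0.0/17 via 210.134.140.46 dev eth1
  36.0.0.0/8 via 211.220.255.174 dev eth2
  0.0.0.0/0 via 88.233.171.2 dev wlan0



Longest prefix match for 91.162.13.164:
  /9 91.128.0.0: MATCH
  /17 90.81.0.0: no
  /8 36.0.0.0: no
  /0 0.0.0.0: MATCH
Selected: next-hop 135.143.164.72 via eth0 (matched /9)


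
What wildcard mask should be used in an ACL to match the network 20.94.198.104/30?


Subnet mask: 255.255.255.252
Wildcard = 255.255.255.255 - subnet mask
255 - 255 = 0
255 - 255 = 0
255 - 255 = 0
255 - 252 = 3
Wildcard: 0.0.0.3


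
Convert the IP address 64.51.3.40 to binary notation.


64 = 01000000
51 = 00110011
3 = 00000011
40 = 00101000
Binary: 01000000.00110011.00000011.00101000


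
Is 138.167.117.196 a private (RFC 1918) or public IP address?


RFC 1918 private ranges:
  10.0.0.0/8 (10.0.0.0 - 10.255.255.255)
  172.16.0.0/12 (172.16.0.0 - 172.31.255.255)
  192.168.0.0/16 (192.168.0.0 - 192.168.255.255)
Public (not in any RFC 1918 range)


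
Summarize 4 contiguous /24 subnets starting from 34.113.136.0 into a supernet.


Original prefix: /24
Number of subnets: 4 = 2^2
New prefix = 24 - 2 = 22
Supernet: 34.113.136.0/22


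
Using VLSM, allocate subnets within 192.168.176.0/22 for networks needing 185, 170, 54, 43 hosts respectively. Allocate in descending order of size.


185 hosts -> /24 (254 usable): 192.168.176.0/24
170 hosts -> /24 (254 usable): 192.168.177.0/24
54 hosts -> /26 (62 usable): 192.168.178.0/26
43 hosts -> /26 (62 usable): 192.168.178.64/26
Allocation: 192.168.176.0/24 (185 hosts, 254 usable); 192.168.177.0/24 (170 hosts, 254 usable); 192.168.178.0/26 (54 hosts, 62 usable); 192.168.178.64/26 (43 hosts, 62 usable)


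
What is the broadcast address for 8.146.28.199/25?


Network: 8.146.28.128/25
Host bits = 7
Set all host bits to 1:
Broadcast: 8.146.28.255


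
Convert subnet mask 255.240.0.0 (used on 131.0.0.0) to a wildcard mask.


Subnet mask: 255.240.0.0
Wildcard = 255.255.255.255 - subnet mask
255 - 255 = 0
255 - 240 = 15
255 - 0 = 255
255 - 0 = 255
Wildcard: 0.15.255.255


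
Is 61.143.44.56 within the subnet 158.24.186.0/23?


Subnet network: 158.24.186.0
Test IP AND mask: 61.143.44.0
No, 61.143.44.56 is not in 158.24.186.0/23


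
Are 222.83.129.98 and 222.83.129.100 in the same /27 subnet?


Mask: 255.255.255.224
222.83.129.98 AND mask = 222.83.129.96
222.83.129.100 AND mask = 222.83.129.96
Yes, same subnet (222.83.129.96)


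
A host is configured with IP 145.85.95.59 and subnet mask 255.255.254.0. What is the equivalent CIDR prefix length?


Binary: 11111111.11111111.11111110.00000000
Count leading 1s
Prefix: /23


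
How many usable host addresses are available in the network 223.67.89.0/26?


Host bits = 32 - 26 = 6
Total addresses = 2^6 = 64
Usable = total - 2 (network and broadcast)
Usable hosts: 62


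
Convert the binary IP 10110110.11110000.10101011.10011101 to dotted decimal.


10110110 = 182
11110000 = 240
10101011 = 171
10011101 = 157
IP: 182.240.171.157


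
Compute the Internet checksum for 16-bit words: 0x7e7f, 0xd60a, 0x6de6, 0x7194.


Sum all words (with carry folding):
+ 0x7e7f = 0x7e7f
+ 0xd60a = 0x548a
+ 0x6de6 = 0xc270
+ 0x7194 = 0x3405
One's complement: ~0x3405
Checksum = 0xcbfa


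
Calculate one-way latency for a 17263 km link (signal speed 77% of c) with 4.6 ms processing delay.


Speed = 0.77 * 3e5 km/s = 231000 km/s
Propagation delay = 17263 / 231000 = 0.0747 s = 74.7316 ms
Processing delay = 4.6 ms
Total one-way latency = 79.3316 ms


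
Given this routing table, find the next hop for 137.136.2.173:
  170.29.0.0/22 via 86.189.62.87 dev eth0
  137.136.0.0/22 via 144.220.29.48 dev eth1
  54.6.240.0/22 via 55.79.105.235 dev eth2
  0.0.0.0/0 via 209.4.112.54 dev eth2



Longest prefix match for 137.136.2.173:
  /22 170.29.0.0: no
  /22 137.136.0.0: MATCH
  /22 54.6.240.0: no
  /0 0.0.0.0: MATCH
Selected: next-hop 144.220.29.48 via eth1 (matched /22)


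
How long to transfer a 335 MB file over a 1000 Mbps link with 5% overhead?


Effective throughput = 1000 * (1 - 5/100) = 950 Mbps
File size in Mb = 335 * 8 = 2680 Mb
Time = 2680 / 950
Time = 2.8211 seconds


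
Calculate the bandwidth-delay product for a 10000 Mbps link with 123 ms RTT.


BDP = bandwidth * RTT
= 10000 Mbps * 123 ms
= 10000 * 1e6 * 123 / 1000 bits
= 1230000000 bits
= 153750000 bytes
= 150146.4844 KB
BDP = 1230000000 bits (153750000 bytes)


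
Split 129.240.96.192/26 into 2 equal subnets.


New prefix = 26 + 1 = 27
Each subnet has 32 addresses
  129.240.96.192/27
  129.240.96.224/27
Subnets: 129.240.96.192/27, 129.240.96.224/27


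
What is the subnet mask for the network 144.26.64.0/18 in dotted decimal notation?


/18 means 18 network bits, 14 host bits
Binary: 11111111111111111100000000000000
Mask: 255.255.192.0


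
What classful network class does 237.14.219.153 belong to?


First octet: 237
Binary: 11101101
1110xxxx -> Class D (224-239)
Class D (multicast), default mask N/A


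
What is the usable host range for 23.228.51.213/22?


Network: 23.228.48.0
Broadcast: 23.228.51.255
First usable = network + 1
Last usable = broadcast - 1
Range: 23.228.48.1 to 23.228.51.254


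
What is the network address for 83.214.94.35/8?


IP:   01010011.11010110.01011110.00100011
Mask: 11111111.00000000.00000000.00000000
AND operation:
Net:  01010011.00000000.00000000.00000000
Network: 83.0.0.0/8


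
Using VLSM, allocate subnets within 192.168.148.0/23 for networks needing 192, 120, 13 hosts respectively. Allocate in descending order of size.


192 hosts -> /24 (254 usable): 192.168.148.0/24
120 hosts -> /25 (126 usable): 192.168.149.0/25
13 hosts -> /28 (14 usable): 192.168.149.128/28
Allocation: 192.168.148.0/24 (192 hosts, 254 usable); 192.168.149.0/25 (120 hosts, 126 usable); 192.168.149.128/28 (13 hosts, 14 usable)


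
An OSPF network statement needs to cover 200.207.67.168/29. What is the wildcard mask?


Subnet mask: 255.255.255.248
Wildcard = 255.255.255.255 - subnet mask
255 - 255 = 0
255 - 255 = 0
255 - 255 = 0
255 - 248 = 7
Wildcard: 0.0.0.7


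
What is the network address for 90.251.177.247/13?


IP:   01011010.11111011.10110001.11110111
Mask: 11111111.11111000.00000000.00000000
AND operation:
Net:  01011010.11111000.00000000.00000000
Network: 90.248.0.0/13


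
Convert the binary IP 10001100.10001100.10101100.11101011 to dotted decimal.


10001100 = 140
10001100 = 140
10101100 = 172
11101011 = 235
IP: 140.140.172.235


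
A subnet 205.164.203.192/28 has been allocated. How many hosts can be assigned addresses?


Host bits = 32 - 28 = 4
Total addresses = 2^4 = 16
Usable = total - 2 (network and broadcast)
Usable hosts: 14


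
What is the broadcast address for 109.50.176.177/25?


Network: 109.50.176.128/25
Host bits = 7
Set all host bits to 1:
Broadcast: 109.50.176.255


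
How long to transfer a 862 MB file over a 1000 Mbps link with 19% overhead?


Effective throughput = 1000 * (1 - 19/100) = 810 Mbps
File size in Mb = 862 * 8 = 6896 Mb
Time = 6896 / 810
Time = 8.5136 seconds


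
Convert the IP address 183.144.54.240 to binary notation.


183 = 10110111
144 = 10010000
54 = 00110110
240 = 11110000
Binary: 10110111.10010000.00110110.11110000


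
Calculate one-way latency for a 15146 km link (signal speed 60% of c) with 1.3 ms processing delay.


Speed = 0.6 * 3e5 km/s = 180000 km/s
Propagation delay = 15146 / 180000 = 0.0841 s = 84.1444 ms
Processing delay = 1.3 ms
Total one-way latency = 85.4444 ms


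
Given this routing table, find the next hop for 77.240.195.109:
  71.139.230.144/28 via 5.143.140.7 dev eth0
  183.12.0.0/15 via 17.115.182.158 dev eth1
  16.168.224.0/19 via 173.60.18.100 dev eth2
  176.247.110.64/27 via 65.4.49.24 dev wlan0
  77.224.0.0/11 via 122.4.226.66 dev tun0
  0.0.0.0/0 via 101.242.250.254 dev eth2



Longest prefix match for 77.240.195.109:
  /28 71.139.230.144: no
  /15 183.12.0.0: no
  /19 16.168.224.0: no
  /27 176.247.110.64: no
  /11 77.224.0.0: MATCH
  /0 0.0.0.0: MATCH
Selected: next-hop 122.4.226.66 via tun0 (matched /11)


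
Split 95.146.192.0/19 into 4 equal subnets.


New prefix = 19 + 2 = 21
Each subnet has 2048 addresses
  95.146.192.0/21
  95.146.200.0/21
  95.146.208.0/21
  95.146.216.0/21
Subnets: 95.146.192.0/21, 95.146.200.0/21, 95.146.208.0/21, 95.146.216.0/21


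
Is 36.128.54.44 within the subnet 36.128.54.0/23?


Subnet network: 36.128.54.0
Test IP AND mask: 36.128.54.0
Yes, 36.128.54.44 is in 36.128.54.0/23


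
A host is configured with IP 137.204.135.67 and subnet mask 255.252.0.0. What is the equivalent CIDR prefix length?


Binary: 11111111.11111100.00000000.00000000
Count leading 1s
Prefix: /14


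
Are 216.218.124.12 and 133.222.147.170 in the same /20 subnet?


Mask: 255.255.240.0
216.218.124.12 AND mask = 216.218.112.0
133.222.147.170 AND mask = 133.222.144.0
No, different subnets (216.218.112.0 vs 133.222.144.0)


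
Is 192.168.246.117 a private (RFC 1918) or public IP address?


RFC 1918 private ranges:
  10.0.0.0/8 (10.0.0.0 - 10.255.255.255)
  172.16.0.0/12 (172.16.0.0 - 172.31.255.255)
  192.168.0.0/16 (192.168.0.0 - 192.168.255.255)
Private (in 192.168.0.0/16)


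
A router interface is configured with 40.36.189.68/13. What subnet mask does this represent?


/13 means 13 network bits, 19 host bits
Binary: 11111111111110000000000000000000
Mask: 255.248.0.0


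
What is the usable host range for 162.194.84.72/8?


Network: 162.0.0.0
Broadcast: 162.255.255.255
First usable = network + 1
Last usable = broadcast - 1
Range: 162.0.0.1 to 162.255.255.254


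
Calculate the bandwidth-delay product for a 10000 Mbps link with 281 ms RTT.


BDP = bandwidth * RTT
= 10000 Mbps * 281 ms
= 10000 * 1e6 * 281 / 1000 bits
= 2810000000 bits
= 351250000 bytes
= 343017.5781 KB
BDP = 2810000000 bits (351250000 bytes)


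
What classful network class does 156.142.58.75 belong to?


First octet: 156
Binary: 10011100
10xxxxxx -> Class B (128-191)
Class B, default mask 255.255.0.0 (/16)


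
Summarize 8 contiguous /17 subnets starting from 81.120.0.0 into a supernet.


Original prefix: /17
Number of subnets: 8 = 2^3
New prefix = 17 - 3 = 14
Supernet: 81.120.0.0/14


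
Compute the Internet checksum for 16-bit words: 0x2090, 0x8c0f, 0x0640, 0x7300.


Sum all words (with carry folding):
+ 0x2090 = 0x2090
+ 0x8c0f = 0xac9f
+ 0x0640 = 0xb2df
+ 0x7300 = 0x25e0
One's complement: ~0x25e0
Checksum = 0xda1f


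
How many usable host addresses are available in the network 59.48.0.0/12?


Host bits = 32 - 12 = 20
Total addresses = 2^20 = 1048576
Usable = total - 2 (network and broadcast)
Usable hosts: 1048574


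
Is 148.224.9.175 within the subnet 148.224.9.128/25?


Subnet network: 148.224.9.128
Test IP AND mask: 148.224.9.128
Yes, 148.224.9.175 is in 148.224.9.128/25


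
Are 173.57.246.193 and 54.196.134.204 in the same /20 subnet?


Mask: 255.255.240.0
173.57.246.193 AND mask = 173.57.240.0
54.196.134.204 AND mask = 54.196.128.0
No, different subnets (173.57.240.0 vs 54.196.128.0)


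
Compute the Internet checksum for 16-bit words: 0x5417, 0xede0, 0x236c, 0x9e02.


Sum all words (with carry folding):
+ 0x5417 = 0x5417
+ 0xede0 = 0x41f8
+ 0x236c = 0x6564
+ 0x9e02 = 0x0367
One's complement: ~0x0367
Checksum = 0xfc98


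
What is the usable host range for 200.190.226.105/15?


Network: 200.190.0.0
Broadcast: 200.191.255.255
First usable = network + 1
Last usable = broadcast - 1
Range: 200.190.0.1 to 200.191.255.254


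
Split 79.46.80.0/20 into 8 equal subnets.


New prefix = 20 + 3 = 23
Each subnet has 512 addresses
  79.46.80.0/23
  79.46.82.0/23
  79.46.84.0/23
  79.46.86.0/23
  79.46.88.0/23
  79.46.90.0/23
  79.46.92.0/23
  79.46.94.0/23
Subnets: 79.46.80.0/23, 79.46.82.0/23, 79.46.84.0/23, 79.46.86.0/23, 79.46.88.0/23, 79.46.90.0/23, 79.46.92.0/23, 79.46.94.0/23


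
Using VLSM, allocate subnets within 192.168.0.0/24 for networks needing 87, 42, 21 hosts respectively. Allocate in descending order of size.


87 hosts -> /25 (126 usable): 192.168.0.0/25
42 hosts -> /26 (62 usable): 192.168.0.128/26
21 hosts -> /27 (30 usable): 192.168.0.192/27
Allocation: 192.168.0.0/25 (87 hosts, 126 usable); 192.168.0.128/26 (42 hosts, 62 usable); 192.168.0.192/27 (21 hosts, 30 usable)


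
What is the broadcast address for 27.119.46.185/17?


Network: 27.119.0.0/17
Host bits = 15
Set all host bits to 1:
Broadcast: 27.119.127.255


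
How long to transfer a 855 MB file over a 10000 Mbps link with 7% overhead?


Effective throughput = 10000 * (1 - 7/100) = 9300 Mbps
File size in Mb = 855 * 8 = 6840 Mb
Time = 6840 / 9300
Time = 0.7355 seconds


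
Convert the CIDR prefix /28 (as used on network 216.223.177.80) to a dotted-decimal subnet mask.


/28 means 28 network bits, 4 host bits
Binary: 11111111111111111111111111110000
Mask: 255.255.255.240


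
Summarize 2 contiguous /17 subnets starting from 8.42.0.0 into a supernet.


Original prefix: /17
Number of subnets: 2 = 2^1
New prefix = 17 - 1 = 16
Supernet: 8.42.0.0/16


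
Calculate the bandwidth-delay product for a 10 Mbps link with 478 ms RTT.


BDP = bandwidth * RTT
= 10 Mbps * 478 ms
= 10 * 1e6 * 478 / 1000 bits
= 4780000 bits
= 597500 bytes
= 583.4961 KB
BDP = 4780000 bits (597500 bytes)


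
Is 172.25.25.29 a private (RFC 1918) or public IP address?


RFC 1918 private ranges:
  10.0.0.0/8 (10.0.0.0 - 10.255.255.255)
  172.16.0.0/12 (172.16.0.0 - 172.31.255.255)
  192.168.0.0/16 (192.168.0.0 - 192.168.255.255)
Private (in 172.16.0.0/12)


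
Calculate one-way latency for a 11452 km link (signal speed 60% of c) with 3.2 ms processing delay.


Speed = 0.6 * 3e5 km/s = 180000 km/s
Propagation delay = 11452 / 180000 = 0.0636 s = 63.6222 ms
Processing delay = 3.2 ms
Total one-way latency = 66.8222 ms


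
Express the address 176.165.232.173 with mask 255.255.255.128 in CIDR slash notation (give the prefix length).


Binary: 11111111.11111111.11111111.10000000
Count leading 1s
Prefix: /25


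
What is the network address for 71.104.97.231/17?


IP:   01000111.01101000.01100001.11100111
Mask: 11111111.11111111.10000000.00000000
AND operation:
Net:  01000111.01101000.00000000.00000000
Network: 71.104.0.0/17


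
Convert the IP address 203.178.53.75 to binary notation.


203 = 11001011
178 = 10110010
53 = 00110101
75 = 01001011
Binary: 11001011.10110010.00110101.01001011


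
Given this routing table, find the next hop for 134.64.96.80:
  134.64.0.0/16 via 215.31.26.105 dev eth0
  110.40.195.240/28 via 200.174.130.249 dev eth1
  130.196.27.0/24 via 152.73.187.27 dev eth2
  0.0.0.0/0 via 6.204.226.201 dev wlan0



Longest prefix match for 134.64.96.80:
  /16 134.64.0.0: MATCH
  /28 110.40.195.240: no
  /24 130.196.27.0: no
  /0 0.0.0.0: MATCH
Selected: next-hop 215.31.26.105 via eth0 (matched /16)


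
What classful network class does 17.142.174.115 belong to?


First octet: 17
Binary: 00010001
0xxxxxxx -> Class A (1-126)
Class A, default mask 255.0.0.0 (/8)


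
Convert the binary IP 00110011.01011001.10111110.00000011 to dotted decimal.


00110011 = 51
01011001 = 89
10111110 = 190
00000011 = 3
IP: 51.89.190.3


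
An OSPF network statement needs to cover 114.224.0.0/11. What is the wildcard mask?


Subnet mask: 255.224.0.0
Wildcard = 255.255.255.255 - subnet mask
255 - 255 = 0
255 - 224 = 31
255 - 0 = 255
255 - 0 = 255
Wildcard: 0.31.255.255


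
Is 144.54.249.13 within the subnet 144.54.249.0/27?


Subnet network: 144.54.249.0
Test IP AND mask: 144.54.249.0
Yes, 144.54.249.13 is in 144.54.249.0/27


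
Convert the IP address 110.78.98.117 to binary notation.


110 = 01101110
78 = 01001110
98 = 01100010
117 = 01110101
Binary: 01101110.01001110.01100010.01110101


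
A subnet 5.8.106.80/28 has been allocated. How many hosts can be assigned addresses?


Host bits = 32 - 28 = 4
Total addresses = 2^4 = 16
Usable = total - 2 (network and broadcast)
Usable hosts: 14


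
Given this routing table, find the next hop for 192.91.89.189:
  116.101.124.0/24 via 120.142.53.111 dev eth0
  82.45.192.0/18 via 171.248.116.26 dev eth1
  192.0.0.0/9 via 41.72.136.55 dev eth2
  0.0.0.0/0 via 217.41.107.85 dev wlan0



Longest prefix match for 192.91.89.189:
  /24 116.101.124.0: no
  /18 82.45.192.0: no
  /9 192.0.0.0: MATCH
  /0 0.0.0.0: MATCH
Selected: next-hop 41.72.136.55 via eth2 (matched /9)


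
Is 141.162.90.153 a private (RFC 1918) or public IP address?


RFC 1918 private ranges:
  10.0.0.0/8 (10.0.0.0 - 10.255.255.255)
  172.16.0.0/12 (172.16.0.0 - 172.31.255.255)
  192.168.0.0/16 (192.168.0.0 - 192.168.255.255)
Public (not in any RFC 1918 range)


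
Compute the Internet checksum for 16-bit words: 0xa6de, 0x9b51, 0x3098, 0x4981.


Sum all words (with carry folding):
+ 0xa6de = 0xa6de
+ 0x9b51 = 0x4230
+ 0x3098 = 0x72c8
+ 0x4981 = 0xbc49
One's complement: ~0xbc49
Checksum = 0x43b6


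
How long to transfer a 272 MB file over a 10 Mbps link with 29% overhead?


Effective throughput = 10 * (1 - 29/100) = 7.1 Mbps
File size in Mb = 272 * 8 = 2176 Mb
Time = 2176 / 7.1
Time = 306.4789 seconds


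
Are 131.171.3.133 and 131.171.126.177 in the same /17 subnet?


Mask: 255.255.128.0
131.171.3.133 AND mask = 131.171.0.0
131.171.126.177 AND mask = 131.171.0.0
Yes, same subnet (131.171.0.0)


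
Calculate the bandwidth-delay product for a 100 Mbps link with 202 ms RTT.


BDP = bandwidth * RTT
= 100 Mbps * 202 ms
= 100 * 1e6 * 202 / 1000 bits
= 20200000 bits
= 2525000 bytes
= 2465.8203 KB
BDP = 20200000 bits (2525000 bytes)


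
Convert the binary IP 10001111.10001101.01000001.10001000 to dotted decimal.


10001111 = 143
10001101 = 141
01000001 = 65
10001000 = 136
IP: 143.141.65.136


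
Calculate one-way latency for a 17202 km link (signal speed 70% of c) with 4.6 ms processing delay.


Speed = 0.7 * 3e5 km/s = 210000 km/s
Propagation delay = 17202 / 210000 = 0.0819 s = 81.9143 ms
Processing delay = 4.6 ms
Total one-way latency = 86.5143 ms


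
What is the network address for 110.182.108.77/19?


IP:   01101110.10110110.01101100.01001101
Mask: 11111111.11111111.11100000.00000000
AND operation:
Net:  01101110.10110110.01100000.00000000
Network: 110.182.96.0/19


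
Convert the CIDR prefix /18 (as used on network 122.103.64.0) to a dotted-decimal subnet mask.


/18 means 18 network bits, 14 host bits
Binary: 11111111111111111100000000000000
Mask: 255.255.192.0


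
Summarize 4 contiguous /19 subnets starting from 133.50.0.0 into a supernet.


Original prefix: /19
Number of subnets: 4 = 2^2
New prefix = 19 - 2 = 17
Supernet: 133.50.0.0/17


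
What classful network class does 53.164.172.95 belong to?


First octet: 53
Binary: 00110101
0xxxxxxx -> Class A (1-126)
Class A, default mask 255.0.0.0 (/8)


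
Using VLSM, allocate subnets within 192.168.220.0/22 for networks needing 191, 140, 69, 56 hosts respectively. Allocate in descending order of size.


191 hosts -> /24 (254 usable): 192.168.220.0/24
140 hosts -> /24 (254 usable): 192.168.221.0/24
69 hosts -> /25 (126 usable): 192.168.222.0/25
56 hosts -> /26 (62 usable): 192.168.222.128/26
Allocation: 192.168.220.0/24 (191 hosts, 254 usable); 192.168.221.0/24 (140 hosts, 254 usable); 192.168.222.0/25 (69 hosts, 126 usable); 192.168.222.128/26 (56 hosts, 62 usable)


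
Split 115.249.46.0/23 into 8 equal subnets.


New prefix = 23 + 3 = 26
Each subnet has 64 addresses
  115.249.46.0/26
  115.249.46.64/26
  115.249.46.128/26
  115.249.46.192/26
  115.249.47.0/26
  115.249.47.64/26
  115.249.47.128/26
  115.249.47.192/26
Subnets: 115.249.46.0/26, 115.249.46.64/26, 115.249.46.128/26, 115.249.46.192/26, 115.249.47.0/26, 115.249.47.64/26, 115.249.47.128/26, 115.249.47.192/26


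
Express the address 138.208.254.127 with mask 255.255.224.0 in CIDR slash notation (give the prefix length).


Binary: 11111111.11111111.11100000.00000000
Count leading 1s
Prefix: /19


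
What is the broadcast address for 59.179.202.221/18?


Network: 59.179.192.0/18
Host bits = 14
Set all host bits to 1:
Broadcast: 59.179.255.255


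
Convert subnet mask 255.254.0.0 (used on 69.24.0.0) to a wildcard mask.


Subnet mask: 255.254.0.0
Wildcard = 255.255.255.255 - subnet mask
255 - 255 = 0
255 - 254 = 1
255 - 0 = 255
255 - 0 = 255
Wildcard: 0.1.255.255


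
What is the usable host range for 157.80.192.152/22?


Network: 157.80.192.0
Broadcast: 157.80.195.255
First usable = network + 1
Last usable = broadcast - 1
Range: 157.80.192.1 to 157.80.195.254
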